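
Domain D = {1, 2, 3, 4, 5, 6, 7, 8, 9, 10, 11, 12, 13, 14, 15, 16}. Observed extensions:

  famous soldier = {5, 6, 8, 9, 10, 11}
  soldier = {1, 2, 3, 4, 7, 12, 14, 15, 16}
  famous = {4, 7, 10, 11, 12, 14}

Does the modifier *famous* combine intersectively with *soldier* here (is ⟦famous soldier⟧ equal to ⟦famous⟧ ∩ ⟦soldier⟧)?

⟦famous⟧ ∩ ⟦soldier⟧ = {4, 7, 10, 11, 12, 14} ∩ {1, 2, 3, 4, 7, 12, 14, 15, 16} = {4, 7, 12, 14}
Observed ⟦famous soldier⟧ = {5, 6, 8, 9, 10, 11}.
These differ, so the modifier is not intersective in this model.

no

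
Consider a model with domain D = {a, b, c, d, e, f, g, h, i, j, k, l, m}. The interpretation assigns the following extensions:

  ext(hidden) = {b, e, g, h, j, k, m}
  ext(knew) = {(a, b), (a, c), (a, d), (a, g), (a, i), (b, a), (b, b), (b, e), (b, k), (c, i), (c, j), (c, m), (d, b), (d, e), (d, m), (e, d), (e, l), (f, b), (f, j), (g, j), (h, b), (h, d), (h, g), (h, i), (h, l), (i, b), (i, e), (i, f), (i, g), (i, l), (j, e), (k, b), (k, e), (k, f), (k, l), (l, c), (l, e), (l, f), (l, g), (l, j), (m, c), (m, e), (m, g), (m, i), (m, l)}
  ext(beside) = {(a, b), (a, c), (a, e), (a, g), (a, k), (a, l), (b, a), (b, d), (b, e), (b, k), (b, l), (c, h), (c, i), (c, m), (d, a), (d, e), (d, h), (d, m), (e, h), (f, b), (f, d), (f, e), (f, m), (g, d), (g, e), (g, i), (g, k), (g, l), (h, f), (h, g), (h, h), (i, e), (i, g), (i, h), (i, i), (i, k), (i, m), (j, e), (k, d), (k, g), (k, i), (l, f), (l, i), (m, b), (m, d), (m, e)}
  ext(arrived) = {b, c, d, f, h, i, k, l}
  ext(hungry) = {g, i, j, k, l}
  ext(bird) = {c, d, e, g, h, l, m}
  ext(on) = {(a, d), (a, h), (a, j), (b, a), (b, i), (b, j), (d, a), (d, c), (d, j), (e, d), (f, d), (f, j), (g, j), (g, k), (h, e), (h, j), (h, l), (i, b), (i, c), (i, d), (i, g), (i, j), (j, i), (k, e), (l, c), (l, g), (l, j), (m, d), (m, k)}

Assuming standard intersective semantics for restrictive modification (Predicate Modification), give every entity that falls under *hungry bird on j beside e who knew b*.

{ }

⟦on j⟧ = {x : ⟨x, j⟩ ∈ ⟦on⟧} = {a, b, d, f, g, h, i, l}
⟦beside e⟧ = {x : ⟨x, e⟩ ∈ ⟦beside⟧} = {a, b, d, f, g, i, j, m}
⟦who knew b⟧ = {x : ⟨x, b⟩ ∈ ⟦knew⟧} = {a, b, d, f, h, i, k}
⟦bird⟧ = {c, d, e, g, h, l, m}
… ∩ ⟦on j⟧ = {c, d, e, g, h, l, m} ∩ {a, b, d, f, g, h, i, l} = {d, g, h, l}
… ∩ ⟦beside e⟧ = {d, g, h, l} ∩ {a, b, d, f, g, i, j, m} = {d, g}
… ∩ ⟦who knew b⟧ = {d, g} ∩ {a, b, d, f, h, i, k} = {d}
… ∩ ⟦hungry⟧ = {d} ∩ {g, i, j, k, l} = ∅
So ⟦hungry bird on j beside e who knew b⟧ = { }.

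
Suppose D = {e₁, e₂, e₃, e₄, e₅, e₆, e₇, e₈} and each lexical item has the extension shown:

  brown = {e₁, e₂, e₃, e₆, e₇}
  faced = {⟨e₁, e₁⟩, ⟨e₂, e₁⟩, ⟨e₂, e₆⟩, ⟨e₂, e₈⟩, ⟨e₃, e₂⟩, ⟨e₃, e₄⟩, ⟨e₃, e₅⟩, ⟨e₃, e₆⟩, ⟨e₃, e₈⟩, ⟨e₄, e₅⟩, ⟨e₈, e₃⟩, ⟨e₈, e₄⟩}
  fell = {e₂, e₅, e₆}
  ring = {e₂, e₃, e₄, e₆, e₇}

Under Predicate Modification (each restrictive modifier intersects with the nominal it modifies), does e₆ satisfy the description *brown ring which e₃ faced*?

⟦which e₃ faced⟧ = {x : ⟨e₃, x⟩ ∈ ⟦faced⟧} = {e₂, e₄, e₅, e₆, e₈}
⟦ring⟧ = {e₂, e₃, e₄, e₆, e₇}
… ∩ ⟦which e₃ faced⟧ = {e₂, e₃, e₄, e₆, e₇} ∩ {e₂, e₄, e₅, e₆, e₈} = {e₂, e₄, e₆}
… ∩ ⟦brown⟧ = {e₂, e₄, e₆} ∩ {e₁, e₂, e₃, e₆, e₇} = {e₂, e₆}
⟦brown ring which e₃ faced⟧ = {e₂, e₆}; e₆ ∈ this set.

yes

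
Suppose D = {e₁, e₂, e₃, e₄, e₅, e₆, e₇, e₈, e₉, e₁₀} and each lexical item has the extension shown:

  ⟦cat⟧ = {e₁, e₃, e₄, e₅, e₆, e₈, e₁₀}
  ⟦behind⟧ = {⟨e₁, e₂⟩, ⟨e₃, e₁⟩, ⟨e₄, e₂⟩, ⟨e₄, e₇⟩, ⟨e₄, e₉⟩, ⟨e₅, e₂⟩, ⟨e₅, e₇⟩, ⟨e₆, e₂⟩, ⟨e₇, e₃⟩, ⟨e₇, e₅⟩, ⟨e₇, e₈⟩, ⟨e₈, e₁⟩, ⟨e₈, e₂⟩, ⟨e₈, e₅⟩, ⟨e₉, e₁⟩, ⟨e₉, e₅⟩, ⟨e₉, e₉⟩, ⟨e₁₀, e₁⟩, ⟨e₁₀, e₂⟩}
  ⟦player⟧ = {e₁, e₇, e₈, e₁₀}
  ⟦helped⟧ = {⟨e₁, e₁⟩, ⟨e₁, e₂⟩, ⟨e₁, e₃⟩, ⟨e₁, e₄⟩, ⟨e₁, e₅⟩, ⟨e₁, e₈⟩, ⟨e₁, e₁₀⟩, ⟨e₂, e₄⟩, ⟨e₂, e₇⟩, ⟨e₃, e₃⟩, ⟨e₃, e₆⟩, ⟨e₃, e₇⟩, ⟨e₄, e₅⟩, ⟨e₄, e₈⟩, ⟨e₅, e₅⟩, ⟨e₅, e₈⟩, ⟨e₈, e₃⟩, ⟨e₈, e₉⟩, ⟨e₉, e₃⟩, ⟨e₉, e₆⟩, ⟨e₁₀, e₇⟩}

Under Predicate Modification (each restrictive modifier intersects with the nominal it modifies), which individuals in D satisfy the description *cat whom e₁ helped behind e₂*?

⟦whom e₁ helped⟧ = {x : ⟨e₁, x⟩ ∈ ⟦helped⟧} = {e₁, e₂, e₃, e₄, e₅, e₈, e₁₀}
⟦behind e₂⟧ = {x : ⟨x, e₂⟩ ∈ ⟦behind⟧} = {e₁, e₄, e₅, e₆, e₈, e₁₀}
⟦cat⟧ = {e₁, e₃, e₄, e₅, e₆, e₈, e₁₀}
… ∩ ⟦whom e₁ helped⟧ = {e₁, e₃, e₄, e₅, e₆, e₈, e₁₀} ∩ {e₁, e₂, e₃, e₄, e₅, e₈, e₁₀} = {e₁, e₃, e₄, e₅, e₈, e₁₀}
… ∩ ⟦behind e₂⟧ = {e₁, e₃, e₄, e₅, e₈, e₁₀} ∩ {e₁, e₄, e₅, e₆, e₈, e₁₀} = {e₁, e₄, e₅, e₈, e₁₀}
So ⟦cat whom e₁ helped behind e₂⟧ = {e₁, e₄, e₅, e₈, e₁₀}.

{e₁, e₄, e₅, e₈, e₁₀}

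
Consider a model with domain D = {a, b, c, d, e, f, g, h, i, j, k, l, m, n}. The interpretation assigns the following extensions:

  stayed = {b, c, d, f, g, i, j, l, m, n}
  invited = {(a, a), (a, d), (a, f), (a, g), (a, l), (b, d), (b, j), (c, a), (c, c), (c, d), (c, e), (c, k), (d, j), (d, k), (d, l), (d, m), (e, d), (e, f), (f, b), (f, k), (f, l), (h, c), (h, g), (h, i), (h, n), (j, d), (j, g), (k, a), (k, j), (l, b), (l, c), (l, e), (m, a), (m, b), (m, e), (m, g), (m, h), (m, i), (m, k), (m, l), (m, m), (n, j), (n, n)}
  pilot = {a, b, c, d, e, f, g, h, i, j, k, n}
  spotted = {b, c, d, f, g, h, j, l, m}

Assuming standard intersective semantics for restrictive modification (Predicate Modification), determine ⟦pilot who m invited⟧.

⟦who m invited⟧ = {x : ⟨m, x⟩ ∈ ⟦invited⟧} = {a, b, e, g, h, i, k, l, m}
⟦pilot⟧ = {a, b, c, d, e, f, g, h, i, j, k, n}
… ∩ ⟦who m invited⟧ = {a, b, c, d, e, f, g, h, i, j, k, n} ∩ {a, b, e, g, h, i, k, l, m} = {a, b, e, g, h, i, k}
So ⟦pilot who m invited⟧ = {a, b, e, g, h, i, k}.

{a, b, e, g, h, i, k}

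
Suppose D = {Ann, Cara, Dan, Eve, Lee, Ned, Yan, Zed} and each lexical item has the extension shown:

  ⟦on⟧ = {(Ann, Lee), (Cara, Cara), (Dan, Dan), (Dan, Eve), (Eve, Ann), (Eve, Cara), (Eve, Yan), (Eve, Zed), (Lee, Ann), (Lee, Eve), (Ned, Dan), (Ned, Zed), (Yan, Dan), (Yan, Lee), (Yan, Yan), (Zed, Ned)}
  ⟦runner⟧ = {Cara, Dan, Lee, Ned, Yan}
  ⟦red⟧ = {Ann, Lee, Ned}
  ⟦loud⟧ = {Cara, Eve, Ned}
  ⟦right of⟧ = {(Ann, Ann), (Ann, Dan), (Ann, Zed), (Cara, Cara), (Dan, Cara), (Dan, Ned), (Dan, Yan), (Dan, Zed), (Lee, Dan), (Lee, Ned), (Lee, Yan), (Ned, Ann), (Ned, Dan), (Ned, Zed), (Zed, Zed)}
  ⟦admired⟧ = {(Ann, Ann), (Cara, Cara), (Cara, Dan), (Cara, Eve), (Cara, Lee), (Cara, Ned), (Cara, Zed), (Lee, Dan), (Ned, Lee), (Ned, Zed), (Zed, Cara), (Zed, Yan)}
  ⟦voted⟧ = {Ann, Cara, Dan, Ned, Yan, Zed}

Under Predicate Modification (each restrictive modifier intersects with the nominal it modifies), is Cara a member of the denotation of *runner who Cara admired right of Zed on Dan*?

no

⟦who Cara admired⟧ = {x : ⟨Cara, x⟩ ∈ ⟦admired⟧} = {Cara, Dan, Eve, Lee, Ned, Zed}
⟦right of Zed⟧ = {x : ⟨x, Zed⟩ ∈ ⟦right of⟧} = {Ann, Dan, Ned, Zed}
⟦on Dan⟧ = {x : ⟨x, Dan⟩ ∈ ⟦on⟧} = {Dan, Ned, Yan}
⟦runner⟧ = {Cara, Dan, Lee, Ned, Yan}
… ∩ ⟦who Cara admired⟧ = {Cara, Dan, Lee, Ned, Yan} ∩ {Cara, Dan, Eve, Lee, Ned, Zed} = {Cara, Dan, Lee, Ned}
… ∩ ⟦right of Zed⟧ = {Cara, Dan, Lee, Ned} ∩ {Ann, Dan, Ned, Zed} = {Dan, Ned}
… ∩ ⟦on Dan⟧ = {Dan, Ned} ∩ {Dan, Ned, Yan} = {Dan, Ned}
⟦runner who Cara admired right of Zed on Dan⟧ = {Dan, Ned}; Cara ∉ this set.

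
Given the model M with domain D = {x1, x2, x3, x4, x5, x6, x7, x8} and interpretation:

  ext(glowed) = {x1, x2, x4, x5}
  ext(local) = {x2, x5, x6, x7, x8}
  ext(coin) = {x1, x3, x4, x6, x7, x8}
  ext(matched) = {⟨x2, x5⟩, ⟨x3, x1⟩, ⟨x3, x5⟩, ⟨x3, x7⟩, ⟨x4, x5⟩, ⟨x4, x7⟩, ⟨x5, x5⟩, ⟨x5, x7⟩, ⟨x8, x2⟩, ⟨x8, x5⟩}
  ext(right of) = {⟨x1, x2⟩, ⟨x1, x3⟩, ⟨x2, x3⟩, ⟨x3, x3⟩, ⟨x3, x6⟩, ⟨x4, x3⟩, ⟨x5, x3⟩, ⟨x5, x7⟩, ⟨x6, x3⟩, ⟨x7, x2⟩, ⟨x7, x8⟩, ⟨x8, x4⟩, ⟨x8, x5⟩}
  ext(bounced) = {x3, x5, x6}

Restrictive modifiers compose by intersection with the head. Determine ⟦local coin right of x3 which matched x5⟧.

{}

⟦right of x3⟧ = {x : ⟨x, x3⟩ ∈ ⟦right of⟧} = {x1, x2, x3, x4, x5, x6}
⟦which matched x5⟧ = {x : ⟨x, x5⟩ ∈ ⟦matched⟧} = {x2, x3, x4, x5, x8}
⟦coin⟧ = {x1, x3, x4, x6, x7, x8}
… ∩ ⟦right of x3⟧ = {x1, x3, x4, x6, x7, x8} ∩ {x1, x2, x3, x4, x5, x6} = {x1, x3, x4, x6}
… ∩ ⟦which matched x5⟧ = {x1, x3, x4, x6} ∩ {x2, x3, x4, x5, x8} = {x3, x4}
… ∩ ⟦local⟧ = {x3, x4} ∩ {x2, x5, x6, x7, x8} = ∅
So ⟦local coin right of x3 which matched x5⟧ = {}.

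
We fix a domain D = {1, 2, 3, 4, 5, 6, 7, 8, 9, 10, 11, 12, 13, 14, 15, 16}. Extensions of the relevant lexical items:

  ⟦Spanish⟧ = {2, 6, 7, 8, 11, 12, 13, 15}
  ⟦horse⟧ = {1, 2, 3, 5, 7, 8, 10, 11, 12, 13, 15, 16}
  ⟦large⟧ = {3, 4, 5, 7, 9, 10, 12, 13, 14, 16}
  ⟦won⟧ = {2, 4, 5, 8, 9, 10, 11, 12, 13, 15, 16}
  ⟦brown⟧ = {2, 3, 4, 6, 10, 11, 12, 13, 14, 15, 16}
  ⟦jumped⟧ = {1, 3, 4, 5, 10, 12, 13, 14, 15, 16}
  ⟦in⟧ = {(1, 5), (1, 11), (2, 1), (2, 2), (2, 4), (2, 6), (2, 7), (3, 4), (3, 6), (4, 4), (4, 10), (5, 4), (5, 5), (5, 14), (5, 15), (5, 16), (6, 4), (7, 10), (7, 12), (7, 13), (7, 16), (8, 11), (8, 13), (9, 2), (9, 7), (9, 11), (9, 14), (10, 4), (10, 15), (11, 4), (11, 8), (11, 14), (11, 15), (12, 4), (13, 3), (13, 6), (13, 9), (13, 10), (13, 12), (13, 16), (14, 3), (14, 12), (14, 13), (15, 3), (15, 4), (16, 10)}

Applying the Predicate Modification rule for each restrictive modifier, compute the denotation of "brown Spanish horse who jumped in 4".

{12, 15}

⟦who jumped⟧ = ⟦jumped⟧ = {1, 3, 4, 5, 10, 12, 13, 14, 15, 16}
⟦in 4⟧ = {x : ⟨x, 4⟩ ∈ ⟦in⟧} = {2, 3, 4, 5, 6, 10, 11, 12, 15}
⟦horse⟧ = {1, 2, 3, 5, 7, 8, 10, 11, 12, 13, 15, 16}
… ∩ ⟦who jumped⟧ = {1, 2, 3, 5, 7, 8, 10, 11, 12, 13, 15, 16} ∩ {1, 3, 4, 5, 10, 12, 13, 14, 15, 16} = {1, 3, 5, 10, 12, 13, 15, 16}
… ∩ ⟦in 4⟧ = {1, 3, 5, 10, 12, 13, 15, 16} ∩ {2, 3, 4, 5, 6, 10, 11, 12, 15} = {3, 5, 10, 12, 15}
… ∩ ⟦brown⟧ = {3, 5, 10, 12, 15} ∩ {2, 3, 4, 6, 10, 11, 12, 13, 14, 15, 16} = {3, 10, 12, 15}
… ∩ ⟦Spanish⟧ = {3, 10, 12, 15} ∩ {2, 6, 7, 8, 11, 12, 13, 15} = {12, 15}
So ⟦brown Spanish horse who jumped in 4⟧ = {12, 15}.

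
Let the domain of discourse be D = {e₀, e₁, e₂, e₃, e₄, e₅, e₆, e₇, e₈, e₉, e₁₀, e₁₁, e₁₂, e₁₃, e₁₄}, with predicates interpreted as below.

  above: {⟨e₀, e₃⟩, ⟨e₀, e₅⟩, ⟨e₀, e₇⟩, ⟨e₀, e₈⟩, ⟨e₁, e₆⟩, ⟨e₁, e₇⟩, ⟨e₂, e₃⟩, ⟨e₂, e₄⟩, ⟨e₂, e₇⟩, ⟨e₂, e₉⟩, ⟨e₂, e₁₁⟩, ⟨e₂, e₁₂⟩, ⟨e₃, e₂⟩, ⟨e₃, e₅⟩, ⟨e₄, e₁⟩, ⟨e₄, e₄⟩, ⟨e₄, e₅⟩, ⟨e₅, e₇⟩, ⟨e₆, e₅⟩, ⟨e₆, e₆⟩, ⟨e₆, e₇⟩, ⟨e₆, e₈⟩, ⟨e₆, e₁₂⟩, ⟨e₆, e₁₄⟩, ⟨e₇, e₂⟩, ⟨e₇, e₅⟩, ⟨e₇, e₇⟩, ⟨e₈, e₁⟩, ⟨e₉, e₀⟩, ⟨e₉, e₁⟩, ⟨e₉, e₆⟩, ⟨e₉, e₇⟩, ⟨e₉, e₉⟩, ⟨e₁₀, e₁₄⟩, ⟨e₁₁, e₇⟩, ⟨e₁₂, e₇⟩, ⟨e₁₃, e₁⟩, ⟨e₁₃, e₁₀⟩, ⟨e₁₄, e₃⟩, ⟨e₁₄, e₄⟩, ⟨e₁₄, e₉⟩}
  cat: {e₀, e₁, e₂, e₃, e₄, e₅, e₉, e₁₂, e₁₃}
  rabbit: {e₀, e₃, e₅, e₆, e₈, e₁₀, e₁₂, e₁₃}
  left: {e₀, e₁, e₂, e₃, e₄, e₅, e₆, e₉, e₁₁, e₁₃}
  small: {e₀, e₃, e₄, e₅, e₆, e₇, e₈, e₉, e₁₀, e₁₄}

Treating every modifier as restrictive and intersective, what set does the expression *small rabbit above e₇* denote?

⟦above e₇⟧ = {x : ⟨x, e₇⟩ ∈ ⟦above⟧} = {e₀, e₁, e₂, e₅, e₆, e₇, e₉, e₁₁, e₁₂}
⟦rabbit⟧ = {e₀, e₃, e₅, e₆, e₈, e₁₀, e₁₂, e₁₃}
… ∩ ⟦above e₇⟧ = {e₀, e₃, e₅, e₆, e₈, e₁₀, e₁₂, e₁₃} ∩ {e₀, e₁, e₂, e₅, e₆, e₇, e₉, e₁₁, e₁₂} = {e₀, e₅, e₆, e₁₂}
… ∩ ⟦small⟧ = {e₀, e₅, e₆, e₁₂} ∩ {e₀, e₃, e₄, e₅, e₆, e₇, e₈, e₉, e₁₀, e₁₄} = {e₀, e₅, e₆}
So ⟦small rabbit above e₇⟧ = {e₀, e₅, e₆}.

{e₀, e₅, e₆}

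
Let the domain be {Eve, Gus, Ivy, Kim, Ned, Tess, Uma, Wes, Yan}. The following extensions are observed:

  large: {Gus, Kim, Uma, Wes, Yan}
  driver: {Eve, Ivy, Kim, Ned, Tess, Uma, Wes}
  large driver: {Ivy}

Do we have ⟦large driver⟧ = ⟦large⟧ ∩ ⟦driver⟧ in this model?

⟦large⟧ ∩ ⟦driver⟧ = {Gus, Kim, Uma, Wes, Yan} ∩ {Eve, Ivy, Kim, Ned, Tess, Uma, Wes} = {Kim, Uma, Wes}
Observed ⟦large driver⟧ = {Ivy}.
These differ, so the modifier is not intersective in this model.

no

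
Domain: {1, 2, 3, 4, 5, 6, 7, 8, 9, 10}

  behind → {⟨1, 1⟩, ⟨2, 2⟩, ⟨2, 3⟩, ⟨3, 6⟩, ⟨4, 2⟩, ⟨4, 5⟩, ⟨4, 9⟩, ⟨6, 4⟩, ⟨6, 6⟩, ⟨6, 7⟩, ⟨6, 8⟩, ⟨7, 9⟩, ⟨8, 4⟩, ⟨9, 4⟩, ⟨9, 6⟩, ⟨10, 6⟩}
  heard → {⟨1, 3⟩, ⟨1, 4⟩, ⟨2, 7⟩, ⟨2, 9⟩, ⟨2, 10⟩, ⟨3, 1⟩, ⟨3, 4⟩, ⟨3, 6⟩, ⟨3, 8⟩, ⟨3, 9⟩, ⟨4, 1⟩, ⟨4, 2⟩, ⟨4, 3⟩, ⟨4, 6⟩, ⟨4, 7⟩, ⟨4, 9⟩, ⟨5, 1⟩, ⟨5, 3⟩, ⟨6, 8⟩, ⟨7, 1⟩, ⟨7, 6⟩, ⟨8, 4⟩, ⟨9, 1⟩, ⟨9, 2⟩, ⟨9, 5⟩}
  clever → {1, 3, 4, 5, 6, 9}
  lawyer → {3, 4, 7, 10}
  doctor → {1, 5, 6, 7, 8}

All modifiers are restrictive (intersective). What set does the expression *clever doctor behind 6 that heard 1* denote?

⟦behind 6⟧ = {x : ⟨x, 6⟩ ∈ ⟦behind⟧} = {3, 6, 9, 10}
⟦that heard 1⟧ = {x : ⟨x, 1⟩ ∈ ⟦heard⟧} = {3, 4, 5, 7, 9}
⟦doctor⟧ = {1, 5, 6, 7, 8}
… ∩ ⟦behind 6⟧ = {1, 5, 6, 7, 8} ∩ {3, 6, 9, 10} = {6}
… ∩ ⟦that heard 1⟧ = {6} ∩ {3, 4, 5, 7, 9} = ∅
… ∩ ⟦clever⟧ = ∅ ∩ {1, 3, 4, 5, 6, 9} = ∅
So ⟦clever doctor behind 6 that heard 1⟧ = ∅.

∅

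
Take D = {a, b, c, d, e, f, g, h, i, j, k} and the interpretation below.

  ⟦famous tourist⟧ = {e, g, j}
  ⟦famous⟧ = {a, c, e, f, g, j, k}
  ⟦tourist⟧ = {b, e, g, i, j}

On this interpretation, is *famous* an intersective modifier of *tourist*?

⟦famous⟧ ∩ ⟦tourist⟧ = {a, c, e, f, g, j, k} ∩ {b, e, g, i, j} = {e, g, j}
Observed ⟦famous tourist⟧ = {e, g, j}.
These coincide, so the modifier is intersective here.

yes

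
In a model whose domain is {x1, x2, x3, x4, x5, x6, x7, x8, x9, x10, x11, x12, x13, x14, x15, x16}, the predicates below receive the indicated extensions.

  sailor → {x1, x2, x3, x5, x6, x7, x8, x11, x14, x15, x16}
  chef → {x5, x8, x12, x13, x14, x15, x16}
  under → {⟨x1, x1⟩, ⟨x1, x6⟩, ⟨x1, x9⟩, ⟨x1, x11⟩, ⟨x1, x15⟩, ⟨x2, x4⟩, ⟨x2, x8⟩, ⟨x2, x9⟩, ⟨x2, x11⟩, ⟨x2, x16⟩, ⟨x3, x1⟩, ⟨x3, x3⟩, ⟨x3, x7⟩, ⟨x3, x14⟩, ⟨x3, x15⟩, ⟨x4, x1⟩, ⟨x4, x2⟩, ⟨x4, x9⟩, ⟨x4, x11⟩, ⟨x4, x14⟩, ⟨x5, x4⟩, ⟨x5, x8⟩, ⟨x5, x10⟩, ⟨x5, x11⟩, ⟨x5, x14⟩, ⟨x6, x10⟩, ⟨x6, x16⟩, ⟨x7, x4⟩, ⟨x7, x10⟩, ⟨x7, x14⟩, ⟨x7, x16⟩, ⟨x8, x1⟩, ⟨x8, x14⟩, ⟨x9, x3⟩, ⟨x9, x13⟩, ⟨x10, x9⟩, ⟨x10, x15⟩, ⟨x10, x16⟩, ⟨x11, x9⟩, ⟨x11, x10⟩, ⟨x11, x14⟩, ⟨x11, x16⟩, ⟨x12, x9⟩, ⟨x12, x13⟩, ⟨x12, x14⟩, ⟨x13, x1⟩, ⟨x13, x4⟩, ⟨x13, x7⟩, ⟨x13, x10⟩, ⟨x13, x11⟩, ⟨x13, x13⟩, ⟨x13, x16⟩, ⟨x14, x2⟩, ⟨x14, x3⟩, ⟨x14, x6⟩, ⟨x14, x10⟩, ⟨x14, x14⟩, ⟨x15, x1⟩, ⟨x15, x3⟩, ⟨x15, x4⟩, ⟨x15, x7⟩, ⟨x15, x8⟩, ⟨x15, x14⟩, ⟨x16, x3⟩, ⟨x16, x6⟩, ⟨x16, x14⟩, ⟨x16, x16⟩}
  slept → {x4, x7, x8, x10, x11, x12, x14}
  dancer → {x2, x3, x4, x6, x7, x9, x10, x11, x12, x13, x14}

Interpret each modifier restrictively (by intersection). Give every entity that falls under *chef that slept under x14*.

⟦that slept⟧ = ⟦slept⟧ = {x4, x7, x8, x10, x11, x12, x14}
⟦under x14⟧ = {x : ⟨x, x14⟩ ∈ ⟦under⟧} = {x3, x4, x5, x7, x8, x11, x12, x14, x15, x16}
⟦chef⟧ = {x5, x8, x12, x13, x14, x15, x16}
… ∩ ⟦that slept⟧ = {x5, x8, x12, x13, x14, x15, x16} ∩ {x4, x7, x8, x10, x11, x12, x14} = {x8, x12, x14}
… ∩ ⟦under x14⟧ = {x8, x12, x14} ∩ {x3, x4, x5, x7, x8, x11, x12, x14, x15, x16} = {x8, x12, x14}
So ⟦chef that slept under x14⟧ = {x8, x12, x14}.

{x8, x12, x14}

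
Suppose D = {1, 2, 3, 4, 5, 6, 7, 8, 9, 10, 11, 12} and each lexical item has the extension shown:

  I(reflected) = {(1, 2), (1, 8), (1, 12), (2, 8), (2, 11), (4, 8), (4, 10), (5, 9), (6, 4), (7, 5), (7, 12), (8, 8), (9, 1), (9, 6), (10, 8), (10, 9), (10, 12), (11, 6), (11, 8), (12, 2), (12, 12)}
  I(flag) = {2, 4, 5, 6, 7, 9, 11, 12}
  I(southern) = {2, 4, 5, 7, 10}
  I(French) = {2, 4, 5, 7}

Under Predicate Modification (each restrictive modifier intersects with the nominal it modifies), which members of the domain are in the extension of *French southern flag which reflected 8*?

⟦which reflected 8⟧ = {x : ⟨x, 8⟩ ∈ ⟦reflected⟧} = {1, 2, 4, 8, 10, 11}
⟦flag⟧ = {2, 4, 5, 6, 7, 9, 11, 12}
… ∩ ⟦which reflected 8⟧ = {2, 4, 5, 6, 7, 9, 11, 12} ∩ {1, 2, 4, 8, 10, 11} = {2, 4, 11}
… ∩ ⟦French⟧ = {2, 4, 11} ∩ {2, 4, 5, 7} = {2, 4}
… ∩ ⟦southern⟧ = {2, 4} ∩ {2, 4, 5, 7, 10} = {2, 4}
So ⟦French southern flag which reflected 8⟧ = {2, 4}.

{2, 4}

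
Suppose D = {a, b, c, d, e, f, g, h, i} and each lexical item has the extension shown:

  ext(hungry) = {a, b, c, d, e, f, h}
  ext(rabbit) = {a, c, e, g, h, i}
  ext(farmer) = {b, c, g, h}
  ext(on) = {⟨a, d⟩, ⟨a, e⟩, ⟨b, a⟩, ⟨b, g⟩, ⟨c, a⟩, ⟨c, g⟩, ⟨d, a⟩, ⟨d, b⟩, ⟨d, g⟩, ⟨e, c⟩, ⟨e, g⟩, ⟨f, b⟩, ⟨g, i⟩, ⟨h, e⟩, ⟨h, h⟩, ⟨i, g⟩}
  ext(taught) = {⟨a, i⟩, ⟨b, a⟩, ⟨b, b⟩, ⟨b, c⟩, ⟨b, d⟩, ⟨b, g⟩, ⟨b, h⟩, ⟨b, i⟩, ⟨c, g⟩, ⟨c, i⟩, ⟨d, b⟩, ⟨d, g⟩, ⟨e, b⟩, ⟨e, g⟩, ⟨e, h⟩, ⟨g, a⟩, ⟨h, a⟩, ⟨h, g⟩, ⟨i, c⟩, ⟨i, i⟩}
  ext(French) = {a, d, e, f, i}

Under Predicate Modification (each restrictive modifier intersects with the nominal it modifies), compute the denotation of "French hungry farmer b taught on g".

{}

⟦b taught⟧ = {x : ⟨b, x⟩ ∈ ⟦taught⟧} = {a, b, c, d, g, h, i}
⟦on g⟧ = {x : ⟨x, g⟩ ∈ ⟦on⟧} = {b, c, d, e, i}
⟦farmer⟧ = {b, c, g, h}
… ∩ ⟦b taught⟧ = {b, c, g, h} ∩ {a, b, c, d, g, h, i} = {b, c, g, h}
… ∩ ⟦on g⟧ = {b, c, g, h} ∩ {b, c, d, e, i} = {b, c}
… ∩ ⟦French⟧ = {b, c} ∩ {a, d, e, f, i} = ∅
… ∩ ⟦hungry⟧ = ∅ ∩ {a, b, c, d, e, f, h} = ∅
So ⟦French hungry farmer b taught on g⟧ = {}.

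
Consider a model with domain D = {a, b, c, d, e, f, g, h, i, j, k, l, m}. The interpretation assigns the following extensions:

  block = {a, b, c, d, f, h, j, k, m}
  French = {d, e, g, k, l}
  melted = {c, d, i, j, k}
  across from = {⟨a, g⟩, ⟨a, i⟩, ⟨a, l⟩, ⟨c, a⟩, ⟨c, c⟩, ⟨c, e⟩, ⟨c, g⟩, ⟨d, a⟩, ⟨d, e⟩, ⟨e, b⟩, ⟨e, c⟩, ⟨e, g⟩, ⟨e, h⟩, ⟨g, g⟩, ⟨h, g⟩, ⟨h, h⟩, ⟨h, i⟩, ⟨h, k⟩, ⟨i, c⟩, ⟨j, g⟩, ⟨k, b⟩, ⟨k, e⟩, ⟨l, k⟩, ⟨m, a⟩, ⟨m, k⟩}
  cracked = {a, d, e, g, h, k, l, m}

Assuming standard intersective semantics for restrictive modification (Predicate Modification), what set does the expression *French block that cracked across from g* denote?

∅

⟦that cracked⟧ = ⟦cracked⟧ = {a, d, e, g, h, k, l, m}
⟦across from g⟧ = {x : ⟨x, g⟩ ∈ ⟦across from⟧} = {a, c, e, g, h, j}
⟦block⟧ = {a, b, c, d, f, h, j, k, m}
… ∩ ⟦that cracked⟧ = {a, b, c, d, f, h, j, k, m} ∩ {a, d, e, g, h, k, l, m} = {a, d, h, k, m}
… ∩ ⟦across from g⟧ = {a, d, h, k, m} ∩ {a, c, e, g, h, j} = {a, h}
… ∩ ⟦French⟧ = {a, h} ∩ {d, e, g, k, l} = ∅
So ⟦French block that cracked across from g⟧ = ∅.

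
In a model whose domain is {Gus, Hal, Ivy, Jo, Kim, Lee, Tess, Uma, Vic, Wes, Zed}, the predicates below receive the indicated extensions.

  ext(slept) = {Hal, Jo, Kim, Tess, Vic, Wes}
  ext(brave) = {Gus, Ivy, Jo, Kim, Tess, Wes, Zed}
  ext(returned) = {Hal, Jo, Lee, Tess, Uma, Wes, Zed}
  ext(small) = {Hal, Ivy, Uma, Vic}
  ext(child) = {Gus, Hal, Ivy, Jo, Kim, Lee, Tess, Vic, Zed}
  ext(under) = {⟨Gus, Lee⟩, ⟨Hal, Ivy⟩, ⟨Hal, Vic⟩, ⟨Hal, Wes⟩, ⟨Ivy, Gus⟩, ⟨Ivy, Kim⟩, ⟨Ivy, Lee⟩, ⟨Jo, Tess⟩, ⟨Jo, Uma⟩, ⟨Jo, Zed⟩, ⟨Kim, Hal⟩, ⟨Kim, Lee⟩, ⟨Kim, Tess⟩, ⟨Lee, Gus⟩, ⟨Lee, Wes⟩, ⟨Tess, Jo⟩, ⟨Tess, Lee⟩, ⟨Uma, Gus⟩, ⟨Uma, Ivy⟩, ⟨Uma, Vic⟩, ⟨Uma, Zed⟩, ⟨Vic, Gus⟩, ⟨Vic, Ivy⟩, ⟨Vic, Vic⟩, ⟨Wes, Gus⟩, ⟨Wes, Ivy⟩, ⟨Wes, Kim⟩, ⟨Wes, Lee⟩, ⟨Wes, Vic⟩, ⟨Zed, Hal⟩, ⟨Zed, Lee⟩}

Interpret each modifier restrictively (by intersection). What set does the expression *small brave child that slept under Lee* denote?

⟦that slept⟧ = ⟦slept⟧ = {Hal, Jo, Kim, Tess, Vic, Wes}
⟦under Lee⟧ = {x : ⟨x, Lee⟩ ∈ ⟦under⟧} = {Gus, Ivy, Kim, Tess, Wes, Zed}
⟦child⟧ = {Gus, Hal, Ivy, Jo, Kim, Lee, Tess, Vic, Zed}
… ∩ ⟦that slept⟧ = {Gus, Hal, Ivy, Jo, Kim, Lee, Tess, Vic, Zed} ∩ {Hal, Jo, Kim, Tess, Vic, Wes} = {Hal, Jo, Kim, Tess, Vic}
… ∩ ⟦under Lee⟧ = {Hal, Jo, Kim, Tess, Vic} ∩ {Gus, Ivy, Kim, Tess, Wes, Zed} = {Kim, Tess}
… ∩ ⟦small⟧ = {Kim, Tess} ∩ {Hal, Ivy, Uma, Vic} = ∅
… ∩ ⟦brave⟧ = ∅ ∩ {Gus, Ivy, Jo, Kim, Tess, Wes, Zed} = ∅
So ⟦small brave child that slept under Lee⟧ = ∅.

∅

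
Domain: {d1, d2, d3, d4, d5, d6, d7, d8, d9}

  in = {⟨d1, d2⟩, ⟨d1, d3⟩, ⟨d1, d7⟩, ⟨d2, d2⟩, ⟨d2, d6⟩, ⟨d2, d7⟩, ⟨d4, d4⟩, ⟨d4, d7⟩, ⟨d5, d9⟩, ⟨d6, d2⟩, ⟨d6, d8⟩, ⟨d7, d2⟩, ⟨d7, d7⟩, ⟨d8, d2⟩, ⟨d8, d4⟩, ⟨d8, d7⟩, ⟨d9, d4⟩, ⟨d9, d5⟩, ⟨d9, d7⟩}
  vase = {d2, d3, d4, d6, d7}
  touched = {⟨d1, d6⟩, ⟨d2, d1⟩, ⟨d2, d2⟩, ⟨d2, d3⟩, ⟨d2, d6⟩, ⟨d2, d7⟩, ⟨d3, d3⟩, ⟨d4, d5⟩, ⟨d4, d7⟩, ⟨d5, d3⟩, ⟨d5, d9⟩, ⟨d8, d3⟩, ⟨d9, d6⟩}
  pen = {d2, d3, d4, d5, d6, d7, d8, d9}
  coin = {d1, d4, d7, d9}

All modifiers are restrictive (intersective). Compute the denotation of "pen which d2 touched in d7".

{d2, d7}

⟦which d2 touched⟧ = {x : ⟨d2, x⟩ ∈ ⟦touched⟧} = {d1, d2, d3, d6, d7}
⟦in d7⟧ = {x : ⟨x, d7⟩ ∈ ⟦in⟧} = {d1, d2, d4, d7, d8, d9}
⟦pen⟧ = {d2, d3, d4, d5, d6, d7, d8, d9}
… ∩ ⟦which d2 touched⟧ = {d2, d3, d4, d5, d6, d7, d8, d9} ∩ {d1, d2, d3, d6, d7} = {d2, d3, d6, d7}
… ∩ ⟦in d7⟧ = {d2, d3, d6, d7} ∩ {d1, d2, d4, d7, d8, d9} = {d2, d7}
So ⟦pen which d2 touched in d7⟧ = {d2, d7}.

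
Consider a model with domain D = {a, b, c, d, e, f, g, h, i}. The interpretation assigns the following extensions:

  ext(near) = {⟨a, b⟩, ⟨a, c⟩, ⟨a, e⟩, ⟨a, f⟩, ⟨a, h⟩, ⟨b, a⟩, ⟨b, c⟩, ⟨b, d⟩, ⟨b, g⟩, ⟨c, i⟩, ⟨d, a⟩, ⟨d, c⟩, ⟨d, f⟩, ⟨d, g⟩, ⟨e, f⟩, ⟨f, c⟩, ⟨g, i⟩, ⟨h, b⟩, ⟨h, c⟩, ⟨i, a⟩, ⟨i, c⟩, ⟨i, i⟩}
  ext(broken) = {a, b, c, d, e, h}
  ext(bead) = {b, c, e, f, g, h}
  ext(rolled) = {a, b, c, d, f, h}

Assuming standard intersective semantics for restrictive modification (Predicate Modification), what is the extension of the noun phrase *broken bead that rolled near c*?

⟦that rolled⟧ = ⟦rolled⟧ = {a, b, c, d, f, h}
⟦near c⟧ = {x : ⟨x, c⟩ ∈ ⟦near⟧} = {a, b, d, f, h, i}
⟦bead⟧ = {b, c, e, f, g, h}
… ∩ ⟦that rolled⟧ = {b, c, e, f, g, h} ∩ {a, b, c, d, f, h} = {b, c, f, h}
… ∩ ⟦near c⟧ = {b, c, f, h} ∩ {a, b, d, f, h, i} = {b, f, h}
… ∩ ⟦broken⟧ = {b, f, h} ∩ {a, b, c, d, e, h} = {b, h}
So ⟦broken bead that rolled near c⟧ = {b, h}.

{b, h}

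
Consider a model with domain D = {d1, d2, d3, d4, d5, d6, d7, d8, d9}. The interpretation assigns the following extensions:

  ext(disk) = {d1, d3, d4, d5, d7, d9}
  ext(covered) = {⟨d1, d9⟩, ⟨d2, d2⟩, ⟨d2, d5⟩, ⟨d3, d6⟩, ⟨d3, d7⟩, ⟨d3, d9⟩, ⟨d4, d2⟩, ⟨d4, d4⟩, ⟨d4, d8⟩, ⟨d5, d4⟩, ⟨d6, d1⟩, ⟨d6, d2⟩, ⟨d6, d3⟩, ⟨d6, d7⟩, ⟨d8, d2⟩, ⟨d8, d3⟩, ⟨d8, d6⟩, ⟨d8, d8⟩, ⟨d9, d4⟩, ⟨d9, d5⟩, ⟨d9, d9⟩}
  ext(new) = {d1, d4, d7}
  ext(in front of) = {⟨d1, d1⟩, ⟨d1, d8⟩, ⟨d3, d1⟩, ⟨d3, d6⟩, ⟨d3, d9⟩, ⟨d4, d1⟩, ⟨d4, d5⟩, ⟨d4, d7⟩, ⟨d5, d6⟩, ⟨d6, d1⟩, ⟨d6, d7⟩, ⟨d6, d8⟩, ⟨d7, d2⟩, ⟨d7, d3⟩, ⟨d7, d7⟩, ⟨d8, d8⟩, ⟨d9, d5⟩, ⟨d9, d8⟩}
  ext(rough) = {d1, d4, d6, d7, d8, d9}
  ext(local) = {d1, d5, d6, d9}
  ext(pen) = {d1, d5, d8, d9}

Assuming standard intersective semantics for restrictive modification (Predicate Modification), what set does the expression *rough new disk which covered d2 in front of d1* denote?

{d4}

⟦which covered d2⟧ = {x : ⟨x, d2⟩ ∈ ⟦covered⟧} = {d2, d4, d6, d8}
⟦in front of d1⟧ = {x : ⟨x, d1⟩ ∈ ⟦in front of⟧} = {d1, d3, d4, d6}
⟦disk⟧ = {d1, d3, d4, d5, d7, d9}
… ∩ ⟦which covered d2⟧ = {d1, d3, d4, d5, d7, d9} ∩ {d2, d4, d6, d8} = {d4}
… ∩ ⟦in front of d1⟧ = {d4} ∩ {d1, d3, d4, d6} = {d4}
… ∩ ⟦rough⟧ = {d4} ∩ {d1, d4, d6, d7, d8, d9} = {d4}
… ∩ ⟦new⟧ = {d4} ∩ {d1, d4, d7} = {d4}
So ⟦rough new disk which covered d2 in front of d1⟧ = {d4}.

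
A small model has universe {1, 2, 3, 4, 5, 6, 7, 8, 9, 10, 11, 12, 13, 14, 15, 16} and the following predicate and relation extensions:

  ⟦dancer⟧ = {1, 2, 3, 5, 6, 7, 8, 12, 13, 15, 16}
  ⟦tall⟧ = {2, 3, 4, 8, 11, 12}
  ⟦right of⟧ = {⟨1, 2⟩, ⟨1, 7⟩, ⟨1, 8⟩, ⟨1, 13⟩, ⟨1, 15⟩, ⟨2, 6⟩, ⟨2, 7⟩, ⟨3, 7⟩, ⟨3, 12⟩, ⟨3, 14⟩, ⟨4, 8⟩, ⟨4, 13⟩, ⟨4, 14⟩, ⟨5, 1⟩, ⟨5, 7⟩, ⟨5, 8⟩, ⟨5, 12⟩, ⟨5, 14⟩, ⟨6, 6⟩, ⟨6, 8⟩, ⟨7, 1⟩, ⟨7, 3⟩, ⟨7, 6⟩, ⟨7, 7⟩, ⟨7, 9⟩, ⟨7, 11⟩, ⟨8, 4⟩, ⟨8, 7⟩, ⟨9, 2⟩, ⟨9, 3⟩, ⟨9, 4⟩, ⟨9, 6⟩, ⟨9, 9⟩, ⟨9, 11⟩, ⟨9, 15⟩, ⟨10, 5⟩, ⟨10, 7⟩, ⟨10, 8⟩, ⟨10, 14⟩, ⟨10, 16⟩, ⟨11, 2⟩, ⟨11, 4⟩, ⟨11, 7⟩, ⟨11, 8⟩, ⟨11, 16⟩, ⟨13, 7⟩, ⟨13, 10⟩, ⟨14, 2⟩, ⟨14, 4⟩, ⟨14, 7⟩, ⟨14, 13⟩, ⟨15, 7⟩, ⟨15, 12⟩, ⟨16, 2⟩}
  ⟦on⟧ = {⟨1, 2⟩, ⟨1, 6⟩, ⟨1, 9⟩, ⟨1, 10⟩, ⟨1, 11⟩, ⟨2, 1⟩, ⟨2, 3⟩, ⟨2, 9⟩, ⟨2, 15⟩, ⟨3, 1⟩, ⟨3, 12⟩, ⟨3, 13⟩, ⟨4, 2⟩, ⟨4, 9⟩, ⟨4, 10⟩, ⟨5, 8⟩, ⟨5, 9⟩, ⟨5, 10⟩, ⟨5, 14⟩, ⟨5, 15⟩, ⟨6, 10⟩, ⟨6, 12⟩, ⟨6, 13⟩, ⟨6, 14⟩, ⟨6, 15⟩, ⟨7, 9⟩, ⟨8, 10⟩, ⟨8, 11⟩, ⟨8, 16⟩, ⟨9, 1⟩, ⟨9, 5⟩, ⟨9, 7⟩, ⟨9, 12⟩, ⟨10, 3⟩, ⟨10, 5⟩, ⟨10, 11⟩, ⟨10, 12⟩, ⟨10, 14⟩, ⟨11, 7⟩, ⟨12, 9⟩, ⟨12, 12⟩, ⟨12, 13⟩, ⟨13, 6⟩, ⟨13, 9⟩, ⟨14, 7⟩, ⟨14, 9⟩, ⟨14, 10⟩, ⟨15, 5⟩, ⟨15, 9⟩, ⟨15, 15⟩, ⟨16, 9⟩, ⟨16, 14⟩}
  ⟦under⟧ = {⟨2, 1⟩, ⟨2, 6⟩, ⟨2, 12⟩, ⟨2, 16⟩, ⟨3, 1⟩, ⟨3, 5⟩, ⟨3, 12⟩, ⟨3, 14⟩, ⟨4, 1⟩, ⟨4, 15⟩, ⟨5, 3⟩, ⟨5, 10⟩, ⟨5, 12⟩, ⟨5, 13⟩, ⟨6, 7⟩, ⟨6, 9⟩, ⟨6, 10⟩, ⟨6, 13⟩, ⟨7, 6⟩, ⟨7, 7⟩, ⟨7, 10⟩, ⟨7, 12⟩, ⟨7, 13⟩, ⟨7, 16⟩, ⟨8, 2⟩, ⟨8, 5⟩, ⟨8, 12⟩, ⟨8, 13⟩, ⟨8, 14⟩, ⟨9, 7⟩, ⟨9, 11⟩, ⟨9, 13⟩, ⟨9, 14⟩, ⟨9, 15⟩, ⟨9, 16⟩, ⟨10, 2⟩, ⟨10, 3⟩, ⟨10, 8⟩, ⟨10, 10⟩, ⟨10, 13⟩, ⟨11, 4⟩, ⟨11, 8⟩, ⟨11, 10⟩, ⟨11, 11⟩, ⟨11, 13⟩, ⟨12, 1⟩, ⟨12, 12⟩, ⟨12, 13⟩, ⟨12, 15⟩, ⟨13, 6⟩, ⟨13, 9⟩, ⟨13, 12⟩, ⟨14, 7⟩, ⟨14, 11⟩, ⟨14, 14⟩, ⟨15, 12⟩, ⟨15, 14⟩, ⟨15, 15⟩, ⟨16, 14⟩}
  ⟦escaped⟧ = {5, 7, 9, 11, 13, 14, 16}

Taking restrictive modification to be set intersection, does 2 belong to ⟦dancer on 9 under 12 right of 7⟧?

⟦on 9⟧ = {x : ⟨x, 9⟩ ∈ ⟦on⟧} = {1, 2, 4, 5, 7, 12, 13, 14, 15, 16}
⟦under 12⟧ = {x : ⟨x, 12⟩ ∈ ⟦under⟧} = {2, 3, 5, 7, 8, 12, 13, 15}
⟦right of 7⟧ = {x : ⟨x, 7⟩ ∈ ⟦right of⟧} = {1, 2, 3, 5, 7, 8, 10, 11, 13, 14, 15}
⟦dancer⟧ = {1, 2, 3, 5, 6, 7, 8, 12, 13, 15, 16}
… ∩ ⟦on 9⟧ = {1, 2, 3, 5, 6, 7, 8, 12, 13, 15, 16} ∩ {1, 2, 4, 5, 7, 12, 13, 14, 15, 16} = {1, 2, 5, 7, 12, 13, 15, 16}
… ∩ ⟦under 12⟧ = {1, 2, 5, 7, 12, 13, 15, 16} ∩ {2, 3, 5, 7, 8, 12, 13, 15} = {2, 5, 7, 12, 13, 15}
… ∩ ⟦right of 7⟧ = {2, 5, 7, 12, 13, 15} ∩ {1, 2, 3, 5, 7, 8, 10, 11, 13, 14, 15} = {2, 5, 7, 13, 15}
⟦dancer on 9 under 12 right of 7⟧ = {2, 5, 7, 13, 15}; 2 ∈ this set.

yes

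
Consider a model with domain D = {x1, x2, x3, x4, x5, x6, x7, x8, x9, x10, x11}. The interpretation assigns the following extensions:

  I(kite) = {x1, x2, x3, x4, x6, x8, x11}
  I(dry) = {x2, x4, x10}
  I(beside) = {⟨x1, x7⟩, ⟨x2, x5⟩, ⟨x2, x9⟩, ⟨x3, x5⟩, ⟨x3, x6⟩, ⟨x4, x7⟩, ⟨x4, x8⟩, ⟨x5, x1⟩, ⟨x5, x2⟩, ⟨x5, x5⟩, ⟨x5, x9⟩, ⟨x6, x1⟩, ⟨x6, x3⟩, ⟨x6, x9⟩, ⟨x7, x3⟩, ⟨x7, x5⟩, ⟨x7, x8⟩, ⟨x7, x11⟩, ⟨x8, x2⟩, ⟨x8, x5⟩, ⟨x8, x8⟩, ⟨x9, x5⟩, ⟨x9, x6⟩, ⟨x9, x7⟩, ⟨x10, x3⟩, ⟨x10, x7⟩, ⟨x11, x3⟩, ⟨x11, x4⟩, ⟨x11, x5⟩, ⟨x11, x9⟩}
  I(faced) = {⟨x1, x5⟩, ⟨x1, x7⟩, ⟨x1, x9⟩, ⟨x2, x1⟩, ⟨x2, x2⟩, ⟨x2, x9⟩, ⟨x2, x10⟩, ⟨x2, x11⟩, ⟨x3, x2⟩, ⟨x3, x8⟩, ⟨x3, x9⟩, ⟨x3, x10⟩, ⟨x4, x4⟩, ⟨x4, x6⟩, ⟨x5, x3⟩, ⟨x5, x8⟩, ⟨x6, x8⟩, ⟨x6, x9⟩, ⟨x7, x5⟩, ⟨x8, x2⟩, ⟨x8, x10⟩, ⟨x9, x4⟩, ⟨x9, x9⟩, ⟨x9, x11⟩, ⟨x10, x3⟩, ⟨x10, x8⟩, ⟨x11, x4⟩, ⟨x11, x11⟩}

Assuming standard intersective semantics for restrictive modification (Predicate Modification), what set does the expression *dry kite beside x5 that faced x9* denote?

⟦beside x5⟧ = {x : ⟨x, x5⟩ ∈ ⟦beside⟧} = {x2, x3, x5, x7, x8, x9, x11}
⟦that faced x9⟧ = {x : ⟨x, x9⟩ ∈ ⟦faced⟧} = {x1, x2, x3, x6, x9}
⟦kite⟧ = {x1, x2, x3, x4, x6, x8, x11}
… ∩ ⟦beside x5⟧ = {x1, x2, x3, x4, x6, x8, x11} ∩ {x2, x3, x5, x7, x8, x9, x11} = {x2, x3, x8, x11}
… ∩ ⟦that faced x9⟧ = {x2, x3, x8, x11} ∩ {x1, x2, x3, x6, x9} = {x2, x3}
… ∩ ⟦dry⟧ = {x2, x3} ∩ {x2, x4, x10} = {x2}
So ⟦dry kite beside x5 that faced x9⟧ = {x2}.

{x2}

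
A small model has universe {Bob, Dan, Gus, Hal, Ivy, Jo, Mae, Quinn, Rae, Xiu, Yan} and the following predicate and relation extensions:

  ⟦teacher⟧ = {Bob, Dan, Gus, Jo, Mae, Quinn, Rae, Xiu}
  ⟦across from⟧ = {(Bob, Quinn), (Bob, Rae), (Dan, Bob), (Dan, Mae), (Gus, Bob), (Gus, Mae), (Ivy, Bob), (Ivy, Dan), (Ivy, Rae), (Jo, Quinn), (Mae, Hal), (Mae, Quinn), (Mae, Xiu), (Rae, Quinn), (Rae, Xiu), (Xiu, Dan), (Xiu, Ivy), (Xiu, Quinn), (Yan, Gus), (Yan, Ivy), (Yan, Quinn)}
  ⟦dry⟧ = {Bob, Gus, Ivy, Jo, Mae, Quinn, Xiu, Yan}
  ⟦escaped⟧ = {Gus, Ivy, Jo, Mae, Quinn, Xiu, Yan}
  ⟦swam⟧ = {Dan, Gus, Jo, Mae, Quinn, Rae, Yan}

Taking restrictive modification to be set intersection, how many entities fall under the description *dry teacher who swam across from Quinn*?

⟦who swam⟧ = ⟦swam⟧ = {Dan, Gus, Jo, Mae, Quinn, Rae, Yan}
⟦across from Quinn⟧ = {x : ⟨x, Quinn⟩ ∈ ⟦across from⟧} = {Bob, Jo, Mae, Rae, Xiu, Yan}
⟦teacher⟧ = {Bob, Dan, Gus, Jo, Mae, Quinn, Rae, Xiu}
… ∩ ⟦who swam⟧ = {Bob, Dan, Gus, Jo, Mae, Quinn, Rae, Xiu} ∩ {Dan, Gus, Jo, Mae, Quinn, Rae, Yan} = {Dan, Gus, Jo, Mae, Quinn, Rae}
… ∩ ⟦across from Quinn⟧ = {Dan, Gus, Jo, Mae, Quinn, Rae} ∩ {Bob, Jo, Mae, Rae, Xiu, Yan} = {Jo, Mae, Rae}
… ∩ ⟦dry⟧ = {Jo, Mae, Rae} ∩ {Bob, Gus, Ivy, Jo, Mae, Quinn, Xiu, Yan} = {Jo, Mae}
⟦dry teacher who swam across from Quinn⟧ = {Jo, Mae}, so the cardinality is 2.

2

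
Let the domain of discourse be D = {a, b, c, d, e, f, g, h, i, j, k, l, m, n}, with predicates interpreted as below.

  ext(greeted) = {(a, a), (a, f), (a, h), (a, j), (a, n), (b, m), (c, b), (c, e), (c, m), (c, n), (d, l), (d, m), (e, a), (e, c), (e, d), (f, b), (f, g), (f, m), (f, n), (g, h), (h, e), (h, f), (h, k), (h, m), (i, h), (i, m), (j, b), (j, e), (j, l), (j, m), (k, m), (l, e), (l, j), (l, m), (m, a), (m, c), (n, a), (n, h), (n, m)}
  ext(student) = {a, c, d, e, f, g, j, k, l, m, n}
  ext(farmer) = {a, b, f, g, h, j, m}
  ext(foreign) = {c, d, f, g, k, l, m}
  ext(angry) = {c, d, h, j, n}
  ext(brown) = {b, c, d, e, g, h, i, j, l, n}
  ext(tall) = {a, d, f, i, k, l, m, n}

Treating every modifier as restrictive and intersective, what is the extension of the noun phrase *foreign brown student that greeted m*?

{c, d, l}

⟦that greeted m⟧ = {x : ⟨x, m⟩ ∈ ⟦greeted⟧} = {b, c, d, f, h, i, j, k, l, n}
⟦student⟧ = {a, c, d, e, f, g, j, k, l, m, n}
… ∩ ⟦that greeted m⟧ = {a, c, d, e, f, g, j, k, l, m, n} ∩ {b, c, d, f, h, i, j, k, l, n} = {c, d, f, j, k, l, n}
… ∩ ⟦foreign⟧ = {c, d, f, j, k, l, n} ∩ {c, d, f, g, k, l, m} = {c, d, f, k, l}
… ∩ ⟦brown⟧ = {c, d, f, k, l} ∩ {b, c, d, e, g, h, i, j, l, n} = {c, d, l}
So ⟦foreign brown student that greeted m⟧ = {c, d, l}.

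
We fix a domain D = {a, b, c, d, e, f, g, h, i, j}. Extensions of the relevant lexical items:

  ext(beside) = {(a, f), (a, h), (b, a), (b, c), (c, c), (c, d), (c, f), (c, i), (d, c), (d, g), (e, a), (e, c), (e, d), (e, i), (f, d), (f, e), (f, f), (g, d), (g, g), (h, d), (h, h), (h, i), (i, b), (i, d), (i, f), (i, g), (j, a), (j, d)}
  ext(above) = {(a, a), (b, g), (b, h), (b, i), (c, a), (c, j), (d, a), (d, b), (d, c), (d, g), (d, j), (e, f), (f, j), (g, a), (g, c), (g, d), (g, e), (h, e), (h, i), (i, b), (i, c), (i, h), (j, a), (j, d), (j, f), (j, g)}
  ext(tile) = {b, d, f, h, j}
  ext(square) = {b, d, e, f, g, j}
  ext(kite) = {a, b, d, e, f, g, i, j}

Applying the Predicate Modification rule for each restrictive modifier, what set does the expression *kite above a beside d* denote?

⟦above a⟧ = {x : ⟨x, a⟩ ∈ ⟦above⟧} = {a, c, d, g, j}
⟦beside d⟧ = {x : ⟨x, d⟩ ∈ ⟦beside⟧} = {c, e, f, g, h, i, j}
⟦kite⟧ = {a, b, d, e, f, g, i, j}
… ∩ ⟦above a⟧ = {a, b, d, e, f, g, i, j} ∩ {a, c, d, g, j} = {a, d, g, j}
… ∩ ⟦beside d⟧ = {a, d, g, j} ∩ {c, e, f, g, h, i, j} = {g, j}
So ⟦kite above a beside d⟧ = {g, j}.

{g, j}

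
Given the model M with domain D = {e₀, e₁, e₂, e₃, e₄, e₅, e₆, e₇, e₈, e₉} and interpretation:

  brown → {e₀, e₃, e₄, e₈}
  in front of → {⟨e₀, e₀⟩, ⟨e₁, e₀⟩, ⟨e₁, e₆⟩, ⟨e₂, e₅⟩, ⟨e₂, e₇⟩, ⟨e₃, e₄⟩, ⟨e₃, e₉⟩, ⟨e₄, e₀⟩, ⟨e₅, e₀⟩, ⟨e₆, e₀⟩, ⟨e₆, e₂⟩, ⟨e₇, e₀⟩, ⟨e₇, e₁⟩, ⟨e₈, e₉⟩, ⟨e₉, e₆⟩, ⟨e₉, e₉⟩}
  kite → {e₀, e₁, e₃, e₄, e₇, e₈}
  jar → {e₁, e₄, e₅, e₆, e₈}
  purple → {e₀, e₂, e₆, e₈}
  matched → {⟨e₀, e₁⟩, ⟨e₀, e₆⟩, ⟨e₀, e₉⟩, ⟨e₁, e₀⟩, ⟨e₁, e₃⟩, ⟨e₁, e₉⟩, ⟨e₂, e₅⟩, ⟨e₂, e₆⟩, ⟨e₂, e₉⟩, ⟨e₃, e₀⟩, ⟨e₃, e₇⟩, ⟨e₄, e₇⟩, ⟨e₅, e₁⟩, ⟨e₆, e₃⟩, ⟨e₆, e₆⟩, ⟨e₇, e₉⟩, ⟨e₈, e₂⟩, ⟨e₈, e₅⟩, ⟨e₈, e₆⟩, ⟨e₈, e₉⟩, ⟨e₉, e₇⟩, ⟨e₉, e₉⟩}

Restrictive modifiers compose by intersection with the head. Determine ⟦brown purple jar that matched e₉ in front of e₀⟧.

∅

⟦that matched e₉⟧ = {x : ⟨x, e₉⟩ ∈ ⟦matched⟧} = {e₀, e₁, e₂, e₇, e₈, e₉}
⟦in front of e₀⟧ = {x : ⟨x, e₀⟩ ∈ ⟦in front of⟧} = {e₀, e₁, e₄, e₅, e₆, e₇}
⟦jar⟧ = {e₁, e₄, e₅, e₆, e₈}
… ∩ ⟦that matched e₉⟧ = {e₁, e₄, e₅, e₆, e₈} ∩ {e₀, e₁, e₂, e₇, e₈, e₉} = {e₁, e₈}
… ∩ ⟦in front of e₀⟧ = {e₁, e₈} ∩ {e₀, e₁, e₄, e₅, e₆, e₇} = {e₁}
… ∩ ⟦brown⟧ = {e₁} ∩ {e₀, e₃, e₄, e₈} = ∅
… ∩ ⟦purple⟧ = ∅ ∩ {e₀, e₂, e₆, e₈} = ∅
So ⟦brown purple jar that matched e₉ in front of e₀⟧ = ∅.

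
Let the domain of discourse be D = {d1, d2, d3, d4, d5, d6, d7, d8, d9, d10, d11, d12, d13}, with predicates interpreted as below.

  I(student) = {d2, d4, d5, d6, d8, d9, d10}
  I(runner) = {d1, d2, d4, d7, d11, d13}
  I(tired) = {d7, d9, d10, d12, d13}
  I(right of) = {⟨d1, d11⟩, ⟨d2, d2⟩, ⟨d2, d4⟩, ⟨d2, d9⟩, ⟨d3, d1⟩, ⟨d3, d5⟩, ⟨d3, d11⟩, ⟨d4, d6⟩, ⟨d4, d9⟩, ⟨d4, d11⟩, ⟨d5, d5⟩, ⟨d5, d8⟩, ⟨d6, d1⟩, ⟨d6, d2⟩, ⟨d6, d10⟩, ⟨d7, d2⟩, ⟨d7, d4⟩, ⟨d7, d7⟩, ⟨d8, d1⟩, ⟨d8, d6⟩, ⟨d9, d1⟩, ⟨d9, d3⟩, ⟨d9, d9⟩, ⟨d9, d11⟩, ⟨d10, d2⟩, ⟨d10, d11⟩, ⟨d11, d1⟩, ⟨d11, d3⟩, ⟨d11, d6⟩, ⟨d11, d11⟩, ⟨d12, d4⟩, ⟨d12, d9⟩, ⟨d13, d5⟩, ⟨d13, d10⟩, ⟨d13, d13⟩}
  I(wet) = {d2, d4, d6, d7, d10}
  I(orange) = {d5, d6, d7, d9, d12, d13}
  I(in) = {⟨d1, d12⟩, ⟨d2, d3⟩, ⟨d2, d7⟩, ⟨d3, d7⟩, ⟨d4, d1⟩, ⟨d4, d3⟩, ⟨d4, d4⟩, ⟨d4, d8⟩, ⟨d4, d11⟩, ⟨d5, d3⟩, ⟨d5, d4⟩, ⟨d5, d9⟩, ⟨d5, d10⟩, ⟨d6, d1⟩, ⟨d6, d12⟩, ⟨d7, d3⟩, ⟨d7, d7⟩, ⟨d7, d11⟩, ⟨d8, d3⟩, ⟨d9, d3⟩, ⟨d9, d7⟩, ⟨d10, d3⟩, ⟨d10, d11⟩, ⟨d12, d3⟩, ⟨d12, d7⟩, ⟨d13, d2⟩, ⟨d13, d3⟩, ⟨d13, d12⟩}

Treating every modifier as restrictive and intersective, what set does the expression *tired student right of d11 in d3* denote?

{d9, d10}

⟦right of d11⟧ = {x : ⟨x, d11⟩ ∈ ⟦right of⟧} = {d1, d3, d4, d9, d10, d11}
⟦in d3⟧ = {x : ⟨x, d3⟩ ∈ ⟦in⟧} = {d2, d4, d5, d7, d8, d9, d10, d12, d13}
⟦student⟧ = {d2, d4, d5, d6, d8, d9, d10}
… ∩ ⟦right of d11⟧ = {d2, d4, d5, d6, d8, d9, d10} ∩ {d1, d3, d4, d9, d10, d11} = {d4, d9, d10}
… ∩ ⟦in d3⟧ = {d4, d9, d10} ∩ {d2, d4, d5, d7, d8, d9, d10, d12, d13} = {d4, d9, d10}
… ∩ ⟦tired⟧ = {d4, d9, d10} ∩ {d7, d9, d10, d12, d13} = {d9, d10}
So ⟦tired student right of d11 in d3⟧ = {d9, d10}.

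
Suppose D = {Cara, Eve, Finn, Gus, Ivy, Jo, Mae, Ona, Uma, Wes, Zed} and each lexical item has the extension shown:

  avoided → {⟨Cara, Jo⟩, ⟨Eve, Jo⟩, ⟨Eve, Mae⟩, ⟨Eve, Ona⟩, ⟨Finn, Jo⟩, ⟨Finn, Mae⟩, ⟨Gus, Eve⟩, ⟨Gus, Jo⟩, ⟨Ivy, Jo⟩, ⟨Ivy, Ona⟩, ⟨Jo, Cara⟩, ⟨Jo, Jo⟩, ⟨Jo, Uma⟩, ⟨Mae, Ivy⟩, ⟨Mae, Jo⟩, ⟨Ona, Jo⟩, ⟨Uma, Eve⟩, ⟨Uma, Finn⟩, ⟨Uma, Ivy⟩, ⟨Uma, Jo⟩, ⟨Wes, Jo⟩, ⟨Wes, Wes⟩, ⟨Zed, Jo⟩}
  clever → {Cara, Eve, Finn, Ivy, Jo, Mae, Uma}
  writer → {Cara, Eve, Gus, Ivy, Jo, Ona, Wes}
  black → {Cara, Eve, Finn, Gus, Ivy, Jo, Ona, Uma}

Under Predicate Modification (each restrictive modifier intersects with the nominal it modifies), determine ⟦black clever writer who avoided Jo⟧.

{Cara, Eve, Ivy, Jo}

⟦who avoided Jo⟧ = {x : ⟨x, Jo⟩ ∈ ⟦avoided⟧} = {Cara, Eve, Finn, Gus, Ivy, Jo, Mae, Ona, Uma, Wes, Zed}
⟦writer⟧ = {Cara, Eve, Gus, Ivy, Jo, Ona, Wes}
… ∩ ⟦who avoided Jo⟧ = {Cara, Eve, Gus, Ivy, Jo, Ona, Wes} ∩ {Cara, Eve, Finn, Gus, Ivy, Jo, Mae, Ona, Uma, Wes, Zed} = {Cara, Eve, Gus, Ivy, Jo, Ona, Wes}
… ∩ ⟦black⟧ = {Cara, Eve, Gus, Ivy, Jo, Ona, Wes} ∩ {Cara, Eve, Finn, Gus, Ivy, Jo, Ona, Uma} = {Cara, Eve, Gus, Ivy, Jo, Ona}
… ∩ ⟦clever⟧ = {Cara, Eve, Gus, Ivy, Jo, Ona} ∩ {Cara, Eve, Finn, Ivy, Jo, Mae, Uma} = {Cara, Eve, Ivy, Jo}
So ⟦black clever writer who avoided Jo⟧ = {Cara, Eve, Ivy, Jo}.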